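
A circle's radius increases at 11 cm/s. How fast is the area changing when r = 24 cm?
528π cm²/s

A = πr²
dA/dt = 2πr · dr/dt = 2π(24)(11) = 528π cm²/s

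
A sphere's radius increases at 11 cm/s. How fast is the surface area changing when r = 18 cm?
1584π cm²/s

S = 4πr²
dS/dt = dS/dr · dr/dt = 8πr · 11
At r = 18: dS/dt = 1584π cm²/s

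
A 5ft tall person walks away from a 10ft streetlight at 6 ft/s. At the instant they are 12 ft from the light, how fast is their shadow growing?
6 ft/s

By similar triangles: 10/(x+s) = 5/s
Solving: s = 5x/5
ds/dt = 5/5 · dx/dt = 1 · 6 = 6 ft/s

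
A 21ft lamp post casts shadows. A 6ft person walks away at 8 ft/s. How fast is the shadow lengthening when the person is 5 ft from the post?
16/5 ft/s

By similar triangles: 21/(x+s) = 6/s
Solving: s = 6x/15
ds/dt = 6/15 · dx/dt = 2/5 · 8 = 16/5 ft/s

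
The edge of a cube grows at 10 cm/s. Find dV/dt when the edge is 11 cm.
3630 cm³/s

V = s³
dV/dt = 3s² · ds/dt = 3·11²·10 = 3630 cm³/s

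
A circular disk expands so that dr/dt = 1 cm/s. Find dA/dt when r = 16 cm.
32π cm²/s

A = πr²
dA/dt = 2πr · dr/dt = 2π(16)(1) = 32π cm²/s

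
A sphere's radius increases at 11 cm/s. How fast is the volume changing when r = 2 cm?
176π cm³/s

V = (4/3)πr³
dV/dt = dV/dr · dr/dt = 4πr² · 11
At r = 2: dV/dt = 176π cm³/s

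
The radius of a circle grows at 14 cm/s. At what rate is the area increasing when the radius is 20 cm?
560π cm²/s

A = πr²
dA/dt = 2πr · dr/dt = 2π(20)(14) = 560π cm²/s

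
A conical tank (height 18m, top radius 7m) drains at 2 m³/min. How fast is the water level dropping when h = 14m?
162/(2401π) ≈ 0.02148 m/min

r/h = 7/18, so r = (7/18)h
V = (1/3)πr²h = (1/3)π((7/18)h)²h = (49/972)πh³
dV/dh = (49/324)πh²
dh/dt = (dV/dt)/(dV/dh) = -2/((49/324)π·14²) = -162/(2401π) m/min
The level is dropping at 162/(2401π) ≈ 0.02148 m/min.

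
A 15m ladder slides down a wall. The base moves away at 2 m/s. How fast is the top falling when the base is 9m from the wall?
3/2 = 1.5 m/s

x² + y² = 15²
2x·dx/dt + 2y·dy/dt = 0
dy/dt = -x/y · dx/dt = -9/12 · 2 = -3/2 m/s
The top is descending at 3/2 = 1.5 m/s.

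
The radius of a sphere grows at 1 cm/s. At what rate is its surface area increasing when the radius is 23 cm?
184π cm²/s

S = 4πr²
dS/dt = dS/dr · dr/dt = 8πr · 1
At r = 23: dS/dt = 184π cm²/s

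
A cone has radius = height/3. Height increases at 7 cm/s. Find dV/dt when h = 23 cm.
3703π/9 cm³/s

V = (1/3)π(h/3)²h = πh³/27
dV/dt = πh²/9 · 7
At h = 23: dV/dt = 3703π/9 cm³/s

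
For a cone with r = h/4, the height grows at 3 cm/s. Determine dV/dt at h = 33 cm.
3267π/16 cm³/s

V = (1/3)π(h/4)²h = πh³/48
dV/dt = πh²/16 · 3
At h = 33: dV/dt = 3267π/16 cm³/s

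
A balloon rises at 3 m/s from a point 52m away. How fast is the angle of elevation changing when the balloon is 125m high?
0.008511 rad/s

tan(θ) = y/52
sec²(θ) · dθ/dt = (1/52) · dy/dt
dθ/dt = cos²(θ)/52 · 3 = 52/(52² + 125²) · 3
dθ/dt = 0.008511 rad/s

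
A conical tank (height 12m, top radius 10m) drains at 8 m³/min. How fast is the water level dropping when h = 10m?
72/(625π) ≈ 0.03667 m/min

r/h = 10/12, so r = (5/6)h
V = (1/3)πr²h = (1/3)π((5/6)h)²h = (25/108)πh³
dV/dh = (25/36)πh²
dh/dt = (dV/dt)/(dV/dh) = -8/((25/36)π·10²) = -72/(625π) m/min
The level is dropping at 72/(625π) ≈ 0.03667 m/min.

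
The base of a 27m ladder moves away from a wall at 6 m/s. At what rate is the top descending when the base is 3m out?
3√5/10 ≈ 0.6708 m/s

x² + y² = 27²
2x·dx/dt + 2y·dy/dt = 0
dy/dt = -x/y · dx/dt = -3/(12√5) · 6 = -3√5/10 m/s
The top is descending at 3√5/10 ≈ 0.6708 m/s.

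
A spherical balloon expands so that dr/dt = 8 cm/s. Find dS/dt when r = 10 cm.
640π cm²/s

S = 4πr²
dS/dt = dS/dr · dr/dt = 8πr · 8
At r = 10: dS/dt = 640π cm²/s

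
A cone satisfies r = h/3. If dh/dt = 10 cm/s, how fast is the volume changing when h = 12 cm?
160π cm³/s

V = (1/3)π(h/3)²h = πh³/27
dV/dt = πh²/9 · 10
At h = 12: dV/dt = 160π cm³/s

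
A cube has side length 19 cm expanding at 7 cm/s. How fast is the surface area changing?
1596 cm²/s

A = 6s²
dA/dt = 12s · ds/dt = 12·19·7 = 1596 cm²/s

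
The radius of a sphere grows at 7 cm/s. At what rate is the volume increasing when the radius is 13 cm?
4732π cm³/s

V = (4/3)πr³
dV/dt = dV/dr · dr/dt = 4πr² · 7
At r = 13: dV/dt = 4732π cm³/s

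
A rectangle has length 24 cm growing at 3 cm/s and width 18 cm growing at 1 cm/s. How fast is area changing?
78 cm²/s

A = lw
dA/dt = w·dl/dt + l·dw/dt = 18·3 + 24·1 = 78 cm²/s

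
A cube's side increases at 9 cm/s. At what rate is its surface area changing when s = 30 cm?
3240 cm²/s

A = 6s²
dA/dt = 12s · ds/dt = 12·30·9 = 3240 cm²/s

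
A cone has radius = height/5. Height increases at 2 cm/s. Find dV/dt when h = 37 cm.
2738π/25 cm³/s

V = (1/3)π(h/5)²h = πh³/75
dV/dt = πh²/25 · 2
At h = 37: dV/dt = 2738π/25 cm³/s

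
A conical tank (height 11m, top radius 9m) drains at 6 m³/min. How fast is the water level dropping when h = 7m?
242/(1323π) ≈ 0.05822 m/min

r/h = 9/11, so r = (9/11)h
V = (1/3)πr²h = (1/3)π((9/11)h)²h = (27/121)πh³
dV/dh = (81/121)πh²
dh/dt = (dV/dt)/(dV/dh) = -6/((81/121)π·7²) = -242/(1323π) m/min
The level is dropping at 242/(1323π) ≈ 0.05822 m/min.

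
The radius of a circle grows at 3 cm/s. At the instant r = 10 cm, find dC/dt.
6π cm/s

C = 2πr
dC/dt = 2π · dr/dt = 2π · 3 = 6π cm/s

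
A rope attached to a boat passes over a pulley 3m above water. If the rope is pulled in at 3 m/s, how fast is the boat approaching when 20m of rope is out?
60√391/391 ≈ 3.034 m/s

rope² = x² + 3²
x = √(20² - 3²) = √391
dx/dt = (rope/x) · d(rope)/dt = (20/√391) · (-3) = -60√391/391 m/s
The boat approaches at 60√391/391 ≈ 3.034 m/s.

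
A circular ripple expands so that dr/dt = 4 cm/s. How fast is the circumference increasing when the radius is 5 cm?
8π cm/s

C = 2πr
dC/dt = 2π · dr/dt = 2π · 4 = 8π cm/s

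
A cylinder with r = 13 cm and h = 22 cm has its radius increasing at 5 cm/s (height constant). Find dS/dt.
480π cm²/s

S = 2πrh + 2πr² (lateral + bases)
dS/dt = (2πh + 4πr)·dr/dt = (2π·22 + 4π·13)·5
= 480π cm²/s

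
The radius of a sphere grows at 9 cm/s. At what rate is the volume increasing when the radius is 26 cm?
24336π cm³/s

V = (4/3)πr³
dV/dt = dV/dr · dr/dt = 4πr² · 9
At r = 26: dV/dt = 24336π cm³/s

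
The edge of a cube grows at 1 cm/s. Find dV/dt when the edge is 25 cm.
1875 cm³/s

V = s³
dV/dt = 3s² · ds/dt = 3·25²·1 = 1875 cm³/s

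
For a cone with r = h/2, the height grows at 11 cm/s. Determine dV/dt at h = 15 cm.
2475π/4 cm³/s

V = (1/3)π(h/2)²h = πh³/12
dV/dt = πh²/4 · 11
At h = 15: dV/dt = 2475π/4 cm³/s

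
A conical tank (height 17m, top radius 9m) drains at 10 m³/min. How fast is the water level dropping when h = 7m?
2890/(3969π) ≈ 0.2318 m/min

r/h = 9/17, so r = (9/17)h
V = (1/3)πr²h = (1/3)π((9/17)h)²h = (27/289)πh³
dV/dh = (81/289)πh²
dh/dt = (dV/dt)/(dV/dh) = -10/((81/289)π·7²) = -2890/(3969π) m/min
The level is dropping at 2890/(3969π) ≈ 0.2318 m/min.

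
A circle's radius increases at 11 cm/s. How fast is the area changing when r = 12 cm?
264π cm²/s

A = πr²
dA/dt = 2πr · dr/dt = 2π(12)(11) = 264π cm²/s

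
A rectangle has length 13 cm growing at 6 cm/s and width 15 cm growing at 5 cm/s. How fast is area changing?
155 cm²/s

A = lw
dA/dt = w·dl/dt + l·dw/dt = 15·6 + 13·5 = 155 cm²/s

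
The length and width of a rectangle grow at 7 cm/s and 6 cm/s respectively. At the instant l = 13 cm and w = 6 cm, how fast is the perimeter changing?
26 cm/s

P = 2(l + w)
dP/dt = 2(dl/dt + dw/dt) = 2(7 + 6) = 26 cm/s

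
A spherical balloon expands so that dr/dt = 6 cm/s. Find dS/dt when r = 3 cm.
144π cm²/s

S = 4πr²
dS/dt = dS/dr · dr/dt = 8πr · 6
At r = 3: dS/dt = 144π cm²/s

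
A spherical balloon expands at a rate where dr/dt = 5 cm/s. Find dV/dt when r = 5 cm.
500π cm³/s

V = (4/3)πr³
dV/dt = dV/dr · dr/dt = 4πr² · 5
At r = 5: dV/dt = 500π cm³/s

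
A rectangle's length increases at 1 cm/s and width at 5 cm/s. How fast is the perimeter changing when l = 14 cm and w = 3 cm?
12 cm/s

P = 2(l + w)
dP/dt = 2(dl/dt + dw/dt) = 2(1 + 5) = 12 cm/s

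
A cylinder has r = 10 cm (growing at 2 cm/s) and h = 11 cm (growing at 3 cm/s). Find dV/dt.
740π cm³/s

V = πr²h
dV/dt = 2πrh·dr/dt + πr²·dh/dt
= 2π(10)(11)(2) + π(10)²(3)
= 740π cm³/s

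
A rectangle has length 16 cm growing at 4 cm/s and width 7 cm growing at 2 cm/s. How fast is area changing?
60 cm²/s

A = lw
dA/dt = w·dl/dt + l·dw/dt = 7·4 + 16·2 = 60 cm²/s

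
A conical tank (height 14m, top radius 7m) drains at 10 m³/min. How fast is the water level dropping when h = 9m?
40/(81π) ≈ 0.1572 m/min

r/h = 7/14, so r = (1/2)h
V = (1/3)πr²h = (1/3)π((1/2)h)²h = (1/12)πh³
dV/dh = (1/4)πh²
dh/dt = (dV/dt)/(dV/dh) = -10/((1/4)π·9²) = -40/(81π) m/min
The level is dropping at 40/(81π) ≈ 0.1572 m/min.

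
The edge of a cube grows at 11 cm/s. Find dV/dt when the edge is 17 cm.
9537 cm³/s

V = s³
dV/dt = 3s² · ds/dt = 3·17²·11 = 9537 cm³/s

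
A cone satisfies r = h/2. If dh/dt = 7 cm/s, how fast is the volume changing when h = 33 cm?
7623π/4 cm³/s

V = (1/3)π(h/2)²h = πh³/12
dV/dt = πh²/4 · 7
At h = 33: dV/dt = 7623π/4 cm³/s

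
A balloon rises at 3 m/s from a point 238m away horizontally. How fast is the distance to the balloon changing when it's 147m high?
63√1597/1597 ≈ 1.576 m/s

z² = 238² + y²
z = √(238² + 147²) = 7√1597
dz/dt = y/z · dy/dt = 147/(7√1597) · 3 = 63√1597/1597 ≈ 1.576 m/s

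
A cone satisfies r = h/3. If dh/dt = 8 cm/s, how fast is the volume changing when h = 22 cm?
3872π/9 cm³/s

V = (1/3)π(h/3)²h = πh³/27
dV/dt = πh²/9 · 8
At h = 22: dV/dt = 3872π/9 cm³/s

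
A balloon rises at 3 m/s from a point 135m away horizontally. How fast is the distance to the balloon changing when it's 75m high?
15√106/106 ≈ 1.457 m/s

z² = 135² + y²
z = √(135² + 75²) = 15√106
dz/dt = y/z · dy/dt = 75/(15√106) · 3 = 15√106/106 ≈ 1.457 m/s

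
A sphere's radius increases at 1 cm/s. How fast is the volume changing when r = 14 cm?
784π cm³/s

V = (4/3)πr³
dV/dt = dV/dr · dr/dt = 4πr² · 1
At r = 14: dV/dt = 784π cm³/s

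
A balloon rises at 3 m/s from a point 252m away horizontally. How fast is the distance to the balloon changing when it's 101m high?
303√73705/73705 ≈ 1.116 m/s

z² = 252² + y²
z = √(252² + 101²) = √73705
dz/dt = y/z · dy/dt = 101/√73705 · 3 = 303√73705/73705 ≈ 1.116 m/s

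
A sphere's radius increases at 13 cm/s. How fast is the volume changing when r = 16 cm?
13312π cm³/s

V = (4/3)πr³
dV/dt = dV/dr · dr/dt = 4πr² · 13
At r = 16: dV/dt = 13312π cm³/s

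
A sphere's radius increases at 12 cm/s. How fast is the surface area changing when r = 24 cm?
2304π cm²/s

S = 4πr²
dS/dt = dS/dr · dr/dt = 8πr · 12
At r = 24: dS/dt = 2304π cm²/s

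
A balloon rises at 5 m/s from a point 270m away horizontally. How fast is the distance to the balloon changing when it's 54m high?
5√26/26 ≈ 0.9806 m/s

z² = 270² + y²
z = √(270² + 54²) = 54√26
dz/dt = y/z · dy/dt = 54/(54√26) · 5 = 5√26/26 ≈ 0.9806 m/s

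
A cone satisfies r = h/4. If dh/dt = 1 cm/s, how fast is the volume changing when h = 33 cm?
1089π/16 cm³/s

V = (1/3)π(h/4)²h = πh³/48
dV/dt = πh²/16 · 1
At h = 33: dV/dt = 1089π/16 cm³/s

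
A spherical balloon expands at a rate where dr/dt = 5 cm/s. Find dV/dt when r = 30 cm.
18000π cm³/s

V = (4/3)πr³
dV/dt = dV/dr · dr/dt = 4πr² · 5
At r = 30: dV/dt = 18000π cm³/s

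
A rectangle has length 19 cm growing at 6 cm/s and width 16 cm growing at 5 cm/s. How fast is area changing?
191 cm²/s

A = lw
dA/dt = w·dl/dt + l·dw/dt = 16·6 + 19·5 = 191 cm²/s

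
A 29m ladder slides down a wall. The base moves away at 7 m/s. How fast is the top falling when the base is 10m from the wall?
70√741/741 ≈ 2.572 m/s

x² + y² = 29²
2x·dx/dt + 2y·dy/dt = 0
dy/dt = -x/y · dx/dt = -10/√741 · 7 = -70√741/741 m/s
The top is descending at 70√741/741 ≈ 2.572 m/s.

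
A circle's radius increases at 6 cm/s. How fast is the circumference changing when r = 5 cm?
12π cm/s

C = 2πr
dC/dt = 2π · dr/dt = 2π · 6 = 12π cm/s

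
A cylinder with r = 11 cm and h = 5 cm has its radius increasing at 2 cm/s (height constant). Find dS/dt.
108π cm²/s

S = 2πrh + 2πr² (lateral + bases)
dS/dt = (2πh + 4πr)·dr/dt = (2π·5 + 4π·11)·2
= 108π cm²/s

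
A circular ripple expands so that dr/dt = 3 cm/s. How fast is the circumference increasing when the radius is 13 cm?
6π cm/s

C = 2πr
dC/dt = 2π · dr/dt = 2π · 3 = 6π cm/s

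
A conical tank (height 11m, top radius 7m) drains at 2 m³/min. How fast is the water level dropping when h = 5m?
242/(1225π) ≈ 0.06288 m/min

r/h = 7/11, so r = (7/11)h
V = (1/3)πr²h = (1/3)π((7/11)h)²h = (49/363)πh³
dV/dh = (49/121)πh²
dh/dt = (dV/dt)/(dV/dh) = -2/((49/121)π·5²) = -242/(1225π) m/min
The level is dropping at 242/(1225π) ≈ 0.06288 m/min.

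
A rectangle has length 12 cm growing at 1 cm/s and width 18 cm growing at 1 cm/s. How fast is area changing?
30 cm²/s

A = lw
dA/dt = w·dl/dt + l·dw/dt = 18·1 + 12·1 = 30 cm²/s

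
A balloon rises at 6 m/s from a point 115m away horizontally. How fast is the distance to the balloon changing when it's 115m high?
3√2 ≈ 4.243 m/s

z² = 115² + y²
z = √(115² + 115²) = 115√2
dz/dt = y/z · dy/dt = 115/(115√2) · 6 = 3√2 ≈ 4.243 m/s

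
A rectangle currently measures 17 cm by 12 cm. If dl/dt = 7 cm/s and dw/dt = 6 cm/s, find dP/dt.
26 cm/s

P = 2(l + w)
dP/dt = 2(dl/dt + dw/dt) = 2(7 + 6) = 26 cm/s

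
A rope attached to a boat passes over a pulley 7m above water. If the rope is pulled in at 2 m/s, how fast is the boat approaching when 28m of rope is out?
8√15/15 ≈ 2.066 m/s

rope² = x² + 7²
x = √(28² - 7²) = 7√15
dx/dt = (rope/x) · d(rope)/dt = (28/(7√15)) · (-2) = -8√15/15 m/s
The boat approaches at 8√15/15 ≈ 2.066 m/s.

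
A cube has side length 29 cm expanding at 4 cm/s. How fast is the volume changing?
10092 cm³/s

V = s³
dV/dt = 3s² · ds/dt = 3·29²·4 = 10092 cm³/s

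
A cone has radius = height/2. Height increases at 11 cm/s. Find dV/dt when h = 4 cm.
44π cm³/s

V = (1/3)π(h/2)²h = πh³/12
dV/dt = πh²/4 · 11
At h = 4: dV/dt = 44π cm³/s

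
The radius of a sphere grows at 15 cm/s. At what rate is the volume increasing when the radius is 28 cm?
47040π cm³/s

V = (4/3)πr³
dV/dt = dV/dr · dr/dt = 4πr² · 15
At r = 28: dV/dt = 47040π cm³/s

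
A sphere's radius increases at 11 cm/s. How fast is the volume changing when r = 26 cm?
29744π cm³/s

V = (4/3)πr³
dV/dt = dV/dr · dr/dt = 4πr² · 11
At r = 26: dV/dt = 29744π cm³/s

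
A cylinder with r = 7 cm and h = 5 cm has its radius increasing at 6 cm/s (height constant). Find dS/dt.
228π cm²/s

S = 2πrh + 2πr² (lateral + bases)
dS/dt = (2πh + 4πr)·dr/dt = (2π·5 + 4π·7)·6
= 228π cm²/s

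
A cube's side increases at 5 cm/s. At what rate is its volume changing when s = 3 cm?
135 cm³/s

V = s³
dV/dt = 3s² · ds/dt = 3·3²·5 = 135 cm³/s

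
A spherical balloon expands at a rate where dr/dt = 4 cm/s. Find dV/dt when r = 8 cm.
1024π cm³/s

V = (4/3)πr³
dV/dt = dV/dr · dr/dt = 4πr² · 4
At r = 8: dV/dt = 1024π cm³/s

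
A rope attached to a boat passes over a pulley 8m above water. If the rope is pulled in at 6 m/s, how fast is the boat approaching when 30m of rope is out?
90√209/209 ≈ 6.225 m/s

rope² = x² + 8²
x = √(30² - 8²) = 2√209
dx/dt = (rope/x) · d(rope)/dt = (30/(2√209)) · (-6) = -90√209/209 m/s
The boat approaches at 90√209/209 ≈ 6.225 m/s.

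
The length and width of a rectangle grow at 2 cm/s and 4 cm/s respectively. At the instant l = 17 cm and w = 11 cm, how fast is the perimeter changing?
12 cm/s

P = 2(l + w)
dP/dt = 2(dl/dt + dw/dt) = 2(2 + 4) = 12 cm/s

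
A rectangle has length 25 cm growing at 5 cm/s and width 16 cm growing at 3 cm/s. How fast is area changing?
155 cm²/s

A = lw
dA/dt = w·dl/dt + l·dw/dt = 16·5 + 25·3 = 155 cm²/s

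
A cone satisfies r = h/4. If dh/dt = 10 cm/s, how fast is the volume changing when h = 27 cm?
3645π/8 cm³/s

V = (1/3)π(h/4)²h = πh³/48
dV/dt = πh²/16 · 10
At h = 27: dV/dt = 3645π/8 cm³/s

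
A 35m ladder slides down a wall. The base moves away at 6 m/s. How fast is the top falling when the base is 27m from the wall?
81√31/62 ≈ 7.274 m/s

x² + y² = 35²
2x·dx/dt + 2y·dy/dt = 0
dy/dt = -x/y · dx/dt = -27/(4√31) · 6 = -81√31/62 m/s
The top is descending at 81√31/62 ≈ 7.274 m/s.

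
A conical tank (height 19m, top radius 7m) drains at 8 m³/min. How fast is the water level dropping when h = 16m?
361/(1568π) ≈ 0.07328 m/min

r/h = 7/19, so r = (7/19)h
V = (1/3)πr²h = (1/3)π((7/19)h)²h = (49/1083)πh³
dV/dh = (49/361)πh²
dh/dt = (dV/dt)/(dV/dh) = -8/((49/361)π·16²) = -361/(1568π) m/min
The level is dropping at 361/(1568π) ≈ 0.07328 m/min.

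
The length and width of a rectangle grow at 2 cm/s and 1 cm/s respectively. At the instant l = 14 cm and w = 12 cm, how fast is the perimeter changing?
6 cm/s

P = 2(l + w)
dP/dt = 2(dl/dt + dw/dt) = 2(2 + 1) = 6 cm/s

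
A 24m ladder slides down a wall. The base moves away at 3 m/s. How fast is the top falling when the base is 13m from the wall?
39√407/407 ≈ 1.933 m/s

x² + y² = 24²
2x·dx/dt + 2y·dy/dt = 0
dy/dt = -x/y · dx/dt = -13/√407 · 3 = -39√407/407 m/s
The top is descending at 39√407/407 ≈ 1.933 m/s.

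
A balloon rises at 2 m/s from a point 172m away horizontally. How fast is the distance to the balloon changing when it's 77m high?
154√35513/35513 ≈ 0.8172 m/s

z² = 172² + y²
z = √(172² + 77²) = √35513
dz/dt = y/z · dy/dt = 77/√35513 · 2 = 154√35513/35513 ≈ 0.8172 m/s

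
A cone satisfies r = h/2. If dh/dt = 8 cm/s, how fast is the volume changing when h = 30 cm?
1800π cm³/s

V = (1/3)π(h/2)²h = πh³/12
dV/dt = πh²/4 · 8
At h = 30: dV/dt = 1800π cm³/s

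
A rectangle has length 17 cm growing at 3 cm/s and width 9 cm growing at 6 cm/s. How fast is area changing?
129 cm²/s

A = lw
dA/dt = w·dl/dt + l·dw/dt = 9·3 + 17·6 = 129 cm²/s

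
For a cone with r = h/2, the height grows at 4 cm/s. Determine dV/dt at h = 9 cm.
81π cm³/s

V = (1/3)π(h/2)²h = πh³/12
dV/dt = πh²/4 · 4
At h = 9: dV/dt = 81π cm³/s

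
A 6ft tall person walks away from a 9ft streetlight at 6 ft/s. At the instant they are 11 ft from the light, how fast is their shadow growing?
12 ft/s

By similar triangles: 9/(x+s) = 6/s
Solving: s = 6x/3
ds/dt = 6/3 · dx/dt = 2 · 6 = 12 ft/s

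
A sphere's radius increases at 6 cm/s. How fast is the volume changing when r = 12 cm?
3456π cm³/s

V = (4/3)πr³
dV/dt = dV/dr · dr/dt = 4πr² · 6
At r = 12: dV/dt = 3456π cm³/s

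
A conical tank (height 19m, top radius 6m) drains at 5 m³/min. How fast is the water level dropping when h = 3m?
1805/(324π) ≈ 1.773 m/min

r/h = 6/19, so r = (6/19)h
V = (1/3)πr²h = (1/3)π((6/19)h)²h = (12/361)πh³
dV/dh = (36/361)πh²
dh/dt = (dV/dt)/(dV/dh) = -5/((36/361)π·3²) = -1805/(324π) m/min
The level is dropping at 1805/(324π) ≈ 1.773 m/min.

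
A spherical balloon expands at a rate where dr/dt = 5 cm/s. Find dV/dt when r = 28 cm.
15680π cm³/s

V = (4/3)πr³
dV/dt = dV/dr · dr/dt = 4πr² · 5
At r = 28: dV/dt = 15680π cm³/s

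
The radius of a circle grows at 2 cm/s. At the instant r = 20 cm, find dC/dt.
4π cm/s

C = 2πr
dC/dt = 2π · dr/dt = 2π · 2 = 4π cm/s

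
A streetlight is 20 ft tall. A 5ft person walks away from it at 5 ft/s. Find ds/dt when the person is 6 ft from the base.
5/3 ft/s

By similar triangles: 20/(x+s) = 5/s
Solving: s = 5x/15
ds/dt = 5/15 · dx/dt = 1/3 · 5 = 5/3 ft/s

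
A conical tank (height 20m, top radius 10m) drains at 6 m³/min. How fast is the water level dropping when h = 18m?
2/(27π) ≈ 0.02358 m/min

r/h = 10/20, so r = (1/2)h
V = (1/3)πr²h = (1/3)π((1/2)h)²h = (1/12)πh³
dV/dh = (1/4)πh²
dh/dt = (dV/dt)/(dV/dh) = -6/((1/4)π·18²) = -2/(27π) m/min
The level is dropping at 2/(27π) ≈ 0.02358 m/min.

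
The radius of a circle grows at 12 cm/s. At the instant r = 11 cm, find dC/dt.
24π cm/s

C = 2πr
dC/dt = 2π · dr/dt = 2π · 12 = 24π cm/s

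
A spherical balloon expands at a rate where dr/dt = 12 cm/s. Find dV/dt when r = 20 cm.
19200π cm³/s

V = (4/3)πr³
dV/dt = dV/dr · dr/dt = 4πr² · 12
At r = 20: dV/dt = 19200π cm³/s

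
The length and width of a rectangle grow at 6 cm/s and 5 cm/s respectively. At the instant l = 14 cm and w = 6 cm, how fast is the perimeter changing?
22 cm/s

P = 2(l + w)
dP/dt = 2(dl/dt + dw/dt) = 2(6 + 5) = 22 cm/s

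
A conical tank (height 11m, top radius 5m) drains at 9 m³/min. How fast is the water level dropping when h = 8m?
1089/(1600π) ≈ 0.2166 m/min

r/h = 5/11, so r = (5/11)h
V = (1/3)πr²h = (1/3)π((5/11)h)²h = (25/363)πh³
dV/dh = (25/121)πh²
dh/dt = (dV/dt)/(dV/dh) = -9/((25/121)π·8²) = -1089/(1600π) m/min
The level is dropping at 1089/(1600π) ≈ 0.2166 m/min.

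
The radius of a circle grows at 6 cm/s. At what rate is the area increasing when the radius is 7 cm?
84π cm²/s

A = πr²
dA/dt = 2πr · dr/dt = 2π(7)(6) = 84π cm²/s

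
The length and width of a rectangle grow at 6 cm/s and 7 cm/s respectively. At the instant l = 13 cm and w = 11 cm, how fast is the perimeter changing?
26 cm/s

P = 2(l + w)
dP/dt = 2(dl/dt + dw/dt) = 2(6 + 7) = 26 cm/s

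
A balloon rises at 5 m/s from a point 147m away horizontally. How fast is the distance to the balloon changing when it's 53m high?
265√24418/24418 ≈ 1.696 m/s

z² = 147² + y²
z = √(147² + 53²) = √24418
dz/dt = y/z · dy/dt = 53/√24418 · 5 = 265√24418/24418 ≈ 1.696 m/s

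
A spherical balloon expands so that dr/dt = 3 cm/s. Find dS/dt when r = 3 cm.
72π cm²/s

S = 4πr²
dS/dt = dS/dr · dr/dt = 8πr · 3
At r = 3: dS/dt = 72π cm²/s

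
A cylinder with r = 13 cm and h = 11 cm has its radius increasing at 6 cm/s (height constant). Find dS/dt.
444π cm²/s

S = 2πrh + 2πr² (lateral + bases)
dS/dt = (2πh + 4πr)·dr/dt = (2π·11 + 4π·13)·6
= 444π cm²/s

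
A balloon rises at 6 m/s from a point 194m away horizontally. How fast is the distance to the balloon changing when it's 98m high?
147√11810/5905 ≈ 2.705 m/s

z² = 194² + y²
z = √(194² + 98²) = 2√11810
dz/dt = y/z · dy/dt = 98/(2√11810) · 6 = 147√11810/5905 ≈ 2.705 m/s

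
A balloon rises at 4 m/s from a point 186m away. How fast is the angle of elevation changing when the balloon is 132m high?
0.014302 rad/s

tan(θ) = y/186
sec²(θ) · dθ/dt = (1/186) · dy/dt
dθ/dt = cos²(θ)/186 · 4 = 186/(186² + 132²) · 4
dθ/dt = 0.014302 rad/s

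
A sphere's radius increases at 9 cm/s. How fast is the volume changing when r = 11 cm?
4356π cm³/s

V = (4/3)πr³
dV/dt = dV/dr · dr/dt = 4πr² · 9
At r = 11: dV/dt = 4356π cm³/s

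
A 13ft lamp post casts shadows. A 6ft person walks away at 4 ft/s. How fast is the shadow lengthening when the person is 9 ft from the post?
24/7 ft/s

By similar triangles: 13/(x+s) = 6/s
Solving: s = 6x/7
ds/dt = 6/7 · dx/dt = 6/7 · 4 = 24/7 ft/s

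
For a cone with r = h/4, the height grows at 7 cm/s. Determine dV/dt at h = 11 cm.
847π/16 cm³/s

V = (1/3)π(h/4)²h = πh³/48
dV/dt = πh²/16 · 7
At h = 11: dV/dt = 847π/16 cm³/s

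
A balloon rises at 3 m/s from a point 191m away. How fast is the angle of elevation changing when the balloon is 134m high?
0.010526 rad/s

tan(θ) = y/191
sec²(θ) · dθ/dt = (1/191) · dy/dt
dθ/dt = cos²(θ)/191 · 3 = 191/(191² + 134²) · 3
dθ/dt = 0.010526 rad/s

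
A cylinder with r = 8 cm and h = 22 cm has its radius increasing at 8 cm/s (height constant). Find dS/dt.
608π cm²/s

S = 2πrh + 2πr² (lateral + bases)
dS/dt = (2πh + 4πr)·dr/dt = (2π·22 + 4π·8)·8
= 608π cm²/s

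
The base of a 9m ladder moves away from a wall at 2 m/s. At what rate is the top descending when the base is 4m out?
8√65/65 ≈ 0.9923 m/s

x² + y² = 9²
2x·dx/dt + 2y·dy/dt = 0
dy/dt = -x/y · dx/dt = -4/√65 · 2 = -8√65/65 m/s
The top is descending at 8√65/65 ≈ 0.9923 m/s.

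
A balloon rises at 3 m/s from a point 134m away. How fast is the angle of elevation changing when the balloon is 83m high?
0.01618 rad/s

tan(θ) = y/134
sec²(θ) · dθ/dt = (1/134) · dy/dt
dθ/dt = cos²(θ)/134 · 3 = 134/(134² + 83²) · 3
dθ/dt = 0.01618 rad/s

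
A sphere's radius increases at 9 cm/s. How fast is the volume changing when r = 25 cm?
22500π cm³/s

V = (4/3)πr³
dV/dt = dV/dr · dr/dt = 4πr² · 9
At r = 25: dV/dt = 22500π cm³/s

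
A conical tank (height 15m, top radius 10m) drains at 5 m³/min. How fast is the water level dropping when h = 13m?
45/(676π) ≈ 0.02119 m/min

r/h = 10/15, so r = (2/3)h
V = (1/3)πr²h = (1/3)π((2/3)h)²h = (4/27)πh³
dV/dh = (4/9)πh²
dh/dt = (dV/dt)/(dV/dh) = -5/((4/9)π·13²) = -45/(676π) m/min
The level is dropping at 45/(676π) ≈ 0.02119 m/min.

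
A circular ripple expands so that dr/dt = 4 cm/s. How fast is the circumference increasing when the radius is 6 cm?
8π cm/s

C = 2πr
dC/dt = 2π · dr/dt = 2π · 4 = 8π cm/s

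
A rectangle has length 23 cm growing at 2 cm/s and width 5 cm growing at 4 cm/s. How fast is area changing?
102 cm²/s

A = lw
dA/dt = w·dl/dt + l·dw/dt = 5·2 + 23·4 = 102 cm²/s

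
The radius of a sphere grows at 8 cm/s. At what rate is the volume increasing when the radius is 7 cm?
1568π cm³/s

V = (4/3)πr³
dV/dt = dV/dr · dr/dt = 4πr² · 8
At r = 7: dV/dt = 1568π cm³/s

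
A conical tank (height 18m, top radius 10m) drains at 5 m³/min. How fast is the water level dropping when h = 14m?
81/(980π) ≈ 0.02631 m/min

r/h = 10/18, so r = (5/9)h
V = (1/3)πr²h = (1/3)π((5/9)h)²h = (25/243)πh³
dV/dh = (25/81)πh²
dh/dt = (dV/dt)/(dV/dh) = -5/((25/81)π·14²) = -81/(980π) m/min
The level is dropping at 81/(980π) ≈ 0.02631 m/min.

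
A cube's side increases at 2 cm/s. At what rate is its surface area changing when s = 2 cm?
48 cm²/s

A = 6s²
dA/dt = 12s · ds/dt = 12·2·2 = 48 cm²/s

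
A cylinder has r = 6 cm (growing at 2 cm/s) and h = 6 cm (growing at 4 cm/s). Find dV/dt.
288π cm³/s

V = πr²h
dV/dt = 2πrh·dr/dt + πr²·dh/dt
= 2π(6)(6)(2) + π(6)²(4)
= 288π cm³/s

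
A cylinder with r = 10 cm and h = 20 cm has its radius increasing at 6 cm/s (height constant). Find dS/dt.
480π cm²/s

S = 2πrh + 2πr² (lateral + bases)
dS/dt = (2πh + 4πr)·dr/dt = (2π·20 + 4π·10)·6
= 480π cm²/s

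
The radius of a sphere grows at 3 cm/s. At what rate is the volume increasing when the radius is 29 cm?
10092π cm³/s

V = (4/3)πr³
dV/dt = dV/dr · dr/dt = 4πr² · 3
At r = 29: dV/dt = 10092π cm³/s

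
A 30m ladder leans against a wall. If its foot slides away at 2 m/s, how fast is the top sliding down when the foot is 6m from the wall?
√6/6 ≈ 0.4082 m/s

x² + y² = 30²
2x·dx/dt + 2y·dy/dt = 0
dy/dt = -x/y · dx/dt = -6/(12√6) · 2 = -√6/6 m/s
The top is descending at √6/6 ≈ 0.4082 m/s.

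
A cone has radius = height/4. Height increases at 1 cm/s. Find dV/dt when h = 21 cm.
441π/16 cm³/s

V = (1/3)π(h/4)²h = πh³/48
dV/dt = πh²/16 · 1
At h = 21: dV/dt = 441π/16 cm³/s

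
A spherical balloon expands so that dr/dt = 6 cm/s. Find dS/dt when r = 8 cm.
384π cm²/s

S = 4πr²
dS/dt = dS/dr · dr/dt = 8πr · 6
At r = 8: dS/dt = 384π cm²/s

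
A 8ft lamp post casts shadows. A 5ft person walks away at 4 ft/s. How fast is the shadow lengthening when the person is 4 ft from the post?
20/3 ft/s

By similar triangles: 8/(x+s) = 5/s
Solving: s = 5x/3
ds/dt = 5/3 · dx/dt = 5/3 · 4 = 20/3 ft/s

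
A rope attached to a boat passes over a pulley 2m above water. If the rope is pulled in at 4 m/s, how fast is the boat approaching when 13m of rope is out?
52√165/165 ≈ 4.048 m/s

rope² = x² + 2²
x = √(13² - 2²) = √165
dx/dt = (rope/x) · d(rope)/dt = (13/√165) · (-4) = -52√165/165 m/s
The boat approaches at 52√165/165 ≈ 4.048 m/s.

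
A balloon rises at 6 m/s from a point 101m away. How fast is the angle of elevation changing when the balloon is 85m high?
0.034776 rad/s

tan(θ) = y/101
sec²(θ) · dθ/dt = (1/101) · dy/dt
dθ/dt = cos²(θ)/101 · 6 = 101/(101² + 85²) · 6
dθ/dt = 0.034776 rad/s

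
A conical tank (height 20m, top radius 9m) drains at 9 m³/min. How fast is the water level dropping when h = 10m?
4/(9π) ≈ 0.1415 m/min

r/h = 9/20, so r = (9/20)h
V = (1/3)πr²h = (1/3)π((9/20)h)²h = (27/400)πh³
dV/dh = (81/400)πh²
dh/dt = (dV/dt)/(dV/dh) = -9/((81/400)π·10²) = -4/(9π) m/min
The level is dropping at 4/(9π) ≈ 0.1415 m/min.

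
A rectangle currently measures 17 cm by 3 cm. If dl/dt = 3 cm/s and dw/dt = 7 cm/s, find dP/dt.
20 cm/s

P = 2(l + w)
dP/dt = 2(dl/dt + dw/dt) = 2(3 + 7) = 20 cm/s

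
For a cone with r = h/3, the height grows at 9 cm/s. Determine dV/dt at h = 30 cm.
900π cm³/s

V = (1/3)π(h/3)²h = πh³/27
dV/dt = πh²/9 · 9
At h = 30: dV/dt = 900π cm³/s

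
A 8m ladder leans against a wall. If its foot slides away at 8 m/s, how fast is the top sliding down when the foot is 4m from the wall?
8√3/3 ≈ 4.619 m/s

x² + y² = 8²
2x·dx/dt + 2y·dy/dt = 0
dy/dt = -x/y · dx/dt = -4/(4√3) · 8 = -8√3/3 m/s
The top is descending at 8√3/3 ≈ 4.619 m/s.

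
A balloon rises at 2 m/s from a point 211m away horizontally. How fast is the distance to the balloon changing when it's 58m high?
116√47885/47885 ≈ 0.5301 m/s

z² = 211² + y²
z = √(211² + 58²) = √47885
dz/dt = y/z · dy/dt = 58/√47885 · 2 = 116√47885/47885 ≈ 0.5301 m/s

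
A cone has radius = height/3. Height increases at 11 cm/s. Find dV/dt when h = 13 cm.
1859π/9 cm³/s

V = (1/3)π(h/3)²h = πh³/27
dV/dt = πh²/9 · 11
At h = 13: dV/dt = 1859π/9 cm³/s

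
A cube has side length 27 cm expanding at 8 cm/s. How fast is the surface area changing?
2592 cm²/s

A = 6s²
dA/dt = 12s · ds/dt = 12·27·8 = 2592 cm²/s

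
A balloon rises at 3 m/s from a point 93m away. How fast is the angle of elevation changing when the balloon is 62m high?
0.022333 rad/s

tan(θ) = y/93
sec²(θ) · dθ/dt = (1/93) · dy/dt
dθ/dt = cos²(θ)/93 · 3 = 93/(93² + 62²) · 3
dθ/dt = 0.022333 rad/s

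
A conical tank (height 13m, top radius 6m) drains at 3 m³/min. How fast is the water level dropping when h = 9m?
169/(972π) ≈ 0.05534 m/min

r/h = 6/13, so r = (6/13)h
V = (1/3)πr²h = (1/3)π((6/13)h)²h = (12/169)πh³
dV/dh = (36/169)πh²
dh/dt = (dV/dt)/(dV/dh) = -3/((36/169)π·9²) = -169/(972π) m/min
The level is dropping at 169/(972π) ≈ 0.05534 m/min.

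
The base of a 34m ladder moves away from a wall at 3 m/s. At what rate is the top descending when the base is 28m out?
14√93/31 ≈ 4.355 m/s

x² + y² = 34²
2x·dx/dt + 2y·dy/dt = 0
dy/dt = -x/y · dx/dt = -28/(2√93) · 3 = -14√93/31 m/s
The top is descending at 14√93/31 ≈ 4.355 m/s.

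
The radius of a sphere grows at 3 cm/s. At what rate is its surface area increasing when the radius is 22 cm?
528π cm²/s

S = 4πr²
dS/dt = dS/dr · dr/dt = 8πr · 3
At r = 22: dS/dt = 528π cm²/s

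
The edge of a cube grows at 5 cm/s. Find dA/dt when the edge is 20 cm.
1200 cm²/s

A = 6s²
dA/dt = 12s · ds/dt = 12·20·5 = 1200 cm²/s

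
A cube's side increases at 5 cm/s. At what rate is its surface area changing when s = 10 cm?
600 cm²/s

A = 6s²
dA/dt = 12s · ds/dt = 12·10·5 = 600 cm²/s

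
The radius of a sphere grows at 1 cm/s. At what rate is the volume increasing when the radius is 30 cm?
3600π cm³/s

V = (4/3)πr³
dV/dt = dV/dr · dr/dt = 4πr² · 1
At r = 30: dV/dt = 3600π cm³/s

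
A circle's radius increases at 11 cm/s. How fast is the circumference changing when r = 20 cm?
22π cm/s

C = 2πr
dC/dt = 2π · dr/dt = 2π · 11 = 22π cm/s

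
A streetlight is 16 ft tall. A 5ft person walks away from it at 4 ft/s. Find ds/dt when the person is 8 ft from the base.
20/11 ft/s

By similar triangles: 16/(x+s) = 5/s
Solving: s = 5x/11
ds/dt = 5/11 · dx/dt = 5/11 · 4 = 20/11 ft/s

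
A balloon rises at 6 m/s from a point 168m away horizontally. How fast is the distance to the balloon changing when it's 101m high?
606√1537/7685 ≈ 3.091 m/s

z² = 168² + y²
z = √(168² + 101²) = 5√1537
dz/dt = y/z · dy/dt = 101/(5√1537) · 6 = 606√1537/7685 ≈ 3.091 m/s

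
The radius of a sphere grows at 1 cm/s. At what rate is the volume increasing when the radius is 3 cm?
36π cm³/s

V = (4/3)πr³
dV/dt = dV/dr · dr/dt = 4πr² · 1
At r = 3: dV/dt = 36π cm³/s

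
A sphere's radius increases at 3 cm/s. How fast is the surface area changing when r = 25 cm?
600π cm²/s

S = 4πr²
dS/dt = dS/dr · dr/dt = 8πr · 3
At r = 25: dS/dt = 600π cm²/s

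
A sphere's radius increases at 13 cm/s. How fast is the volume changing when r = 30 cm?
46800π cm³/s

V = (4/3)πr³
dV/dt = dV/dr · dr/dt = 4πr² · 13
At r = 30: dV/dt = 46800π cm³/s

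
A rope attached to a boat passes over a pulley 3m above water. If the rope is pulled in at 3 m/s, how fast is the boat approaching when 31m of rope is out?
93√238/476 ≈ 3.014 m/s

rope² = x² + 3²
x = √(31² - 3²) = 2√238
dx/dt = (rope/x) · d(rope)/dt = (31/(2√238)) · (-3) = -93√238/476 m/s
The boat approaches at 93√238/476 ≈ 3.014 m/s.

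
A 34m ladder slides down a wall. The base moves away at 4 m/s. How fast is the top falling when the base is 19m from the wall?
76√795/795 ≈ 2.695 m/s

x² + y² = 34²
2x·dx/dt + 2y·dy/dt = 0
dy/dt = -x/y · dx/dt = -19/√795 · 4 = -76√795/795 m/s
The top is descending at 76√795/795 ≈ 2.695 m/s.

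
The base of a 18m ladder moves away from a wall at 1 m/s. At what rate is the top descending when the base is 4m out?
2√77/77 ≈ 0.2279 m/s

x² + y² = 18²
2x·dx/dt + 2y·dy/dt = 0
dy/dt = -x/y · dx/dt = -4/(2√77) · 1 = -2√77/77 m/s
The top is descending at 2√77/77 ≈ 0.2279 m/s.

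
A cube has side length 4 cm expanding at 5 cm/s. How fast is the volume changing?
240 cm³/s

V = s³
dV/dt = 3s² · ds/dt = 3·4²·5 = 240 cm³/s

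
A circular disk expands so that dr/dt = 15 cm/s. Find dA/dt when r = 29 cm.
870π cm²/s

A = πr²
dA/dt = 2πr · dr/dt = 2π(29)(15) = 870π cm²/s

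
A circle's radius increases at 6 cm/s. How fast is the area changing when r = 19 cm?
228π cm²/s

A = πr²
dA/dt = 2πr · dr/dt = 2π(19)(6) = 228π cm²/s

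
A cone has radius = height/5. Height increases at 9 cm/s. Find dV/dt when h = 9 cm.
729π/25 cm³/s

V = (1/3)π(h/5)²h = πh³/75
dV/dt = πh²/25 · 9
At h = 9: dV/dt = 729π/25 cm³/s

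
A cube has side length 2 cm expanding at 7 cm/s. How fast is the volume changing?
84 cm³/s

V = s³
dV/dt = 3s² · ds/dt = 3·2²·7 = 84 cm³/s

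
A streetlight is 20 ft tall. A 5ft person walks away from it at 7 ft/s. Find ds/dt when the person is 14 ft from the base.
7/3 ft/s

By similar triangles: 20/(x+s) = 5/s
Solving: s = 5x/15
ds/dt = 5/15 · dx/dt = 1/3 · 7 = 7/3 ft/s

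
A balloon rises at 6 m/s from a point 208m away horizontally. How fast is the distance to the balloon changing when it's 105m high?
630/233 ≈ 2.704 m/s

z² = 208² + y²
z = √(208² + 105²) = 233
dz/dt = y/z · dy/dt = 105/233 · 6 = 630/233 ≈ 2.704 m/s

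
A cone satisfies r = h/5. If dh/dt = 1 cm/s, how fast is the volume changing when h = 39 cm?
1521π/25 cm³/s

V = (1/3)π(h/5)²h = πh³/75
dV/dt = πh²/25 · 1
At h = 39: dV/dt = 1521π/25 cm³/s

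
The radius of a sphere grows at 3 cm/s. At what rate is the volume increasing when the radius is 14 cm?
2352π cm³/s

V = (4/3)πr³
dV/dt = dV/dr · dr/dt = 4πr² · 3
At r = 14: dV/dt = 2352π cm³/s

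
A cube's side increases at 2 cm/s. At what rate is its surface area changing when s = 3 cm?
72 cm²/s

A = 6s²
dA/dt = 12s · ds/dt = 12·3·2 = 72 cm²/s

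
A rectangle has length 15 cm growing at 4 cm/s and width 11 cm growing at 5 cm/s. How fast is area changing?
119 cm²/s

A = lw
dA/dt = w·dl/dt + l·dw/dt = 11·4 + 15·5 = 119 cm²/s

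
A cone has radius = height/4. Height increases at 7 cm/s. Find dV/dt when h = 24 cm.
252π cm³/s

V = (1/3)π(h/4)²h = πh³/48
dV/dt = πh²/16 · 7
At h = 24: dV/dt = 252π cm³/s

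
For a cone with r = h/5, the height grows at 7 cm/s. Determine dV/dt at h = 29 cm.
5887π/25 cm³/s

V = (1/3)π(h/5)²h = πh³/75
dV/dt = πh²/25 · 7
At h = 29: dV/dt = 5887π/25 cm³/s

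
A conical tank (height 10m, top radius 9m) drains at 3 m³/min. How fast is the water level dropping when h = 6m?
25/(243π) ≈ 0.03275 m/min

r/h = 9/10, so r = (9/10)h
V = (1/3)πr²h = (1/3)π((9/10)h)²h = (27/100)πh³
dV/dh = (81/100)πh²
dh/dt = (dV/dt)/(dV/dh) = -3/((81/100)π·6²) = -25/(243π) m/min
The level is dropping at 25/(243π) ≈ 0.03275 m/min.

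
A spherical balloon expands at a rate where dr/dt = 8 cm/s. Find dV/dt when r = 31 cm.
30752π cm³/s

V = (4/3)πr³
dV/dt = dV/dr · dr/dt = 4πr² · 8
At r = 31: dV/dt = 30752π cm³/s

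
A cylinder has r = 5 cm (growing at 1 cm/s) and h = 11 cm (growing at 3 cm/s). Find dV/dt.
185π cm³/s

V = πr²h
dV/dt = 2πrh·dr/dt + πr²·dh/dt
= 2π(5)(11)(1) + π(5)²(3)
= 185π cm³/s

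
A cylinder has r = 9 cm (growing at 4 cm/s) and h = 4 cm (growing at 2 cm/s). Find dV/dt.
450π cm³/s

V = πr²h
dV/dt = 2πrh·dr/dt + πr²·dh/dt
= 2π(9)(4)(4) + π(9)²(2)
= 450π cm³/s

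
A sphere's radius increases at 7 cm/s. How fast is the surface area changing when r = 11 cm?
616π cm²/s

S = 4πr²
dS/dt = dS/dr · dr/dt = 8πr · 7
At r = 11: dS/dt = 616π cm²/s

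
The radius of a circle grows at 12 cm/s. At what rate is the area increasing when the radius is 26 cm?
624π cm²/s

A = πr²
dA/dt = 2πr · dr/dt = 2π(26)(12) = 624π cm²/s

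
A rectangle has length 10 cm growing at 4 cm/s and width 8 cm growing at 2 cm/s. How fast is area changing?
52 cm²/s

A = lw
dA/dt = w·dl/dt + l·dw/dt = 8·4 + 10·2 = 52 cm²/s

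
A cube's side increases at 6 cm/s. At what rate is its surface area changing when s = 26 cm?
1872 cm²/s

A = 6s²
dA/dt = 12s · ds/dt = 12·26·6 = 1872 cm²/s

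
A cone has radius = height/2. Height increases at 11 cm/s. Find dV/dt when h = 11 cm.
1331π/4 cm³/s

V = (1/3)π(h/2)²h = πh³/12
dV/dt = πh²/4 · 11
At h = 11: dV/dt = 1331π/4 cm³/s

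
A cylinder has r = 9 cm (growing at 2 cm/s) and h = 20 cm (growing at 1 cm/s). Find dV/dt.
801π cm³/s

V = πr²h
dV/dt = 2πrh·dr/dt + πr²·dh/dt
= 2π(9)(20)(2) + π(9)²(1)
= 801π cm³/s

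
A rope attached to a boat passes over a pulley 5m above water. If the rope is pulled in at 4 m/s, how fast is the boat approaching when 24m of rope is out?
96√551/551 ≈ 4.09 m/s

rope² = x² + 5²
x = √(24² - 5²) = √551
dx/dt = (rope/x) · d(rope)/dt = (24/√551) · (-4) = -96√551/551 m/s
The boat approaches at 96√551/551 ≈ 4.09 m/s.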